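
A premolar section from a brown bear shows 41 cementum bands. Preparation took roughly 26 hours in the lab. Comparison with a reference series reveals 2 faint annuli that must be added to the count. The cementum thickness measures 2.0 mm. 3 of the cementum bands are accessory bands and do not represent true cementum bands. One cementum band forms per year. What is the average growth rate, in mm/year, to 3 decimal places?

0.050 mm/year

After corrections the count is 41 − 3 + 2 = 40 cementum bands.
Extension rate ≈ 2.0 / 40 = 0.050 mm/year.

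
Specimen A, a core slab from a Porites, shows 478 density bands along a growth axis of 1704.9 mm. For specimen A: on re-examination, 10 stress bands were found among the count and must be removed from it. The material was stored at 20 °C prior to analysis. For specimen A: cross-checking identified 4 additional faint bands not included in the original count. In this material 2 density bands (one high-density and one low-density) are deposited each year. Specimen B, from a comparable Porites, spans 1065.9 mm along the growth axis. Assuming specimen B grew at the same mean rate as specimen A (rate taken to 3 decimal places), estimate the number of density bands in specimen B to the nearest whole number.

Specimen A: correcting the raw count gives 478 − 10 + 4 = 472 true density bands.
Specimen A: dividing by 2 density bands per year: 472 / 2 = 236 years.
A: Mean rate = 1704.9 mm / 236 years ≈ 7.224 mm/yr.
Specimen B: 1065.9 mm / 7.224 mm per year = 147.55 years; at 2 density bands per year that is 147.55 × 2 ≈ 295 density bands.

295 density bands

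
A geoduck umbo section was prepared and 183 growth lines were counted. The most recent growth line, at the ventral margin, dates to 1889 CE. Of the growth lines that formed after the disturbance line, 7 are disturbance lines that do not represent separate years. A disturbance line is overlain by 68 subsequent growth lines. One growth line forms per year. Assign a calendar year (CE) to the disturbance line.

1828 CE

There are 68 growth lines younger than the disturbance line.
68 − 7 false = 61 true growth lines after the disturbance line.
1889 − 61 = 1828 CE.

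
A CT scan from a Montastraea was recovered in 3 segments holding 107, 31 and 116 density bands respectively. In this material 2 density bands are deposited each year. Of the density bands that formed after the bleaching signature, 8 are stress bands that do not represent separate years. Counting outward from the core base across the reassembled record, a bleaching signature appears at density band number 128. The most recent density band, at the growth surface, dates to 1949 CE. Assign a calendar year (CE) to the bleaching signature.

1890 CE

Total density bands = 107 + 31 + 116 = 254.
Between density band 128 and the growth surface there are 254 − 128 = 126 density bands.
126 − 8 false = 118 true density bands after the bleaching signature.
118 density bands at 2 per year is 118 / 2 = 59 years.
Counting back 59 years from 1949 CE places the bleaching signature in 1949 − 59 = 1890 CE.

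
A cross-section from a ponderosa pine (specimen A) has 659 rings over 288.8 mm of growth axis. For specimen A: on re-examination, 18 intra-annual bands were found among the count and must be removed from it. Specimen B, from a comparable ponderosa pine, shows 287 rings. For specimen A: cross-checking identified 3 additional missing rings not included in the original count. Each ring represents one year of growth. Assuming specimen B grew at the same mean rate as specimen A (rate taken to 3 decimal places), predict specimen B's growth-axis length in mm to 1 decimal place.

128.6 mm

Specimen A: adjusted count: 659 − 18 + 3 = 644 rings.
A: Extension rate ≈ 288.8 / 644 = 0.448 mm/year.
B's length ≈ 0.448 × 287 = 128.6 mm.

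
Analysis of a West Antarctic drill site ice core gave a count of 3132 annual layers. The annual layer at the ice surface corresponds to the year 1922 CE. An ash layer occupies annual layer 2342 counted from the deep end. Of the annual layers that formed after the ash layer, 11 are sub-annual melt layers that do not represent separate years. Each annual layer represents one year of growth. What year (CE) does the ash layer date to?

1143 CE

3132 − 2342 = 790 annual layers lie beyond the ash layer toward the ice surface.
790 − 11 false = 779 true annual layers after the ash layer.
The annual layer at the ice surface is 1922 CE, so the ash layer dates to 1922 − 779 = 1143 CE.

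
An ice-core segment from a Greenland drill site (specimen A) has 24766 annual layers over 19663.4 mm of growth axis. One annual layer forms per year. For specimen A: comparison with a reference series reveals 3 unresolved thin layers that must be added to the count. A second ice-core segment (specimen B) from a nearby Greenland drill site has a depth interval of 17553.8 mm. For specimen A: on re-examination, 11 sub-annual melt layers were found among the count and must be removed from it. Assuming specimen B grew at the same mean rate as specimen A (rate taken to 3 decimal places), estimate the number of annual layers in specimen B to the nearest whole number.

Specimen A: true annual layer count = 24766 − 11 + 3 = 24758.
A: Mean rate = 19663.4 mm / 24758 years ≈ 0.794 mm/year.
For B, 17553.8 / 0.794 = 22108.06 years ≈ 22108 annual layers.

22108 annual layers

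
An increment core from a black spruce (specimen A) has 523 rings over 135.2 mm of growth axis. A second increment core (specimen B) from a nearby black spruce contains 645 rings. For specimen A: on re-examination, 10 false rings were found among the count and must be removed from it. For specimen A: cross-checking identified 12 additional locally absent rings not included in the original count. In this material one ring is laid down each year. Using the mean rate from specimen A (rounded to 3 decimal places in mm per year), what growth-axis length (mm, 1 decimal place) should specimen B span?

166.4 mm

Specimen A: adjusted count: 523 − 10 + 12 = 525 rings.
A: Mean rate = 135.2 mm / 525 years ≈ 0.258 mm per year.
B's length ≈ 0.258 × 645 = 166.4 mm.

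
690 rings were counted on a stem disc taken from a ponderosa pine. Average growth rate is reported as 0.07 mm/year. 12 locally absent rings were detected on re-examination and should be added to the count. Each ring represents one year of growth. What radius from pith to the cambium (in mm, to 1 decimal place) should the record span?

49.1 mm

Adjusted count: 690 + 12 = 702 rings.
702 years at 0.07 mm/year gives 0.07 × 702 = 49.1 mm.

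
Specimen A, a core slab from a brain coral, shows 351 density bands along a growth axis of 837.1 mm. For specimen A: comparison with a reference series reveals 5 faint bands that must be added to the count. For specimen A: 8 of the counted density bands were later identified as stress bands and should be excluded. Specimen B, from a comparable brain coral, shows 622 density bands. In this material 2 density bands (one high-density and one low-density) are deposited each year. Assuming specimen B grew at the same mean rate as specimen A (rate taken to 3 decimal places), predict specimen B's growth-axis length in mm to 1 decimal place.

Specimen A: after corrections the count is 351 − 8 + 5 = 348 density bands.
Specimen A: with 2 density bands per year, 348 / 2 = 174 years.
A: Mean rate = 837.1 mm / 174 years ≈ 4.811 mm per year.
Specimen B: with 2 density bands per year, 622 / 2 = 311 years. B's length ≈ 4.811 × 311 = 1496.2 mm.

1496.2 mm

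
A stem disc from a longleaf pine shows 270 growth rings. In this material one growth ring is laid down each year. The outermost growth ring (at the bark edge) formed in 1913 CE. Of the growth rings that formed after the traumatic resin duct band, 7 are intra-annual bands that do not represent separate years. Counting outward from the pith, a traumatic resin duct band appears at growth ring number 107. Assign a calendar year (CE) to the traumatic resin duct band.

270 − 107 = 163 growth rings lie beyond the traumatic resin duct band toward the bark edge.
163 − 7 false = 156 true growth rings after the traumatic resin duct band.
1913 − 156 = 1757 CE.

1757 CE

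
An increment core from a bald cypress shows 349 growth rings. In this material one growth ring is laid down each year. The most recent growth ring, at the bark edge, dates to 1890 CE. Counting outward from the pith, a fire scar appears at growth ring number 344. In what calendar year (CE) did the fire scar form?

349 − 344 = 5 growth rings lie beyond the fire scar toward the bark edge.
1890 − 5 = 1885 CE.

1885 CE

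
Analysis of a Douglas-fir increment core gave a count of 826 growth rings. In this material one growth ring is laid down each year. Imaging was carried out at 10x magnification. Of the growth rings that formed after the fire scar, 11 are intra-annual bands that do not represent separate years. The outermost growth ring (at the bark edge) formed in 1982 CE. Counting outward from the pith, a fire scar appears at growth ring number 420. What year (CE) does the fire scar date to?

Between growth ring 420 and the bark edge there are 826 − 420 = 406 growth rings.
Excluding 11 false growth rings: 406 − 11 = 395.
The growth ring at the bark edge is 1982 CE, so the fire scar dates to 1982 − 395 = 1587 CE.

1587 CE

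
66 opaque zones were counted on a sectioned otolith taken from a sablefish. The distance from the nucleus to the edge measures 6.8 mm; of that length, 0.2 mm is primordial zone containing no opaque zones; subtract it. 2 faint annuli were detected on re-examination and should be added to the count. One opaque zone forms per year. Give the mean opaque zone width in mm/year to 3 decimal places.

Correcting the raw count gives 66 + 2 = 68 true opaque zones.
Net length = 6.8 − 0.2 = 6.6 mm.
Mean rate = 6.6 mm / 68 years ≈ 0.097 mm/year.

0.097 mm/year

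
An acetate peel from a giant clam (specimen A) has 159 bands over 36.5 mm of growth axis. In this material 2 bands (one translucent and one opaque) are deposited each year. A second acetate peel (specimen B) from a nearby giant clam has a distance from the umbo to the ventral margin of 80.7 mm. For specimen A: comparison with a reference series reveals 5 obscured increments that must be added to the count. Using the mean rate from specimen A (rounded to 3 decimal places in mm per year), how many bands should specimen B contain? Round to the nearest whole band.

Specimen A: adjusted count: 159 + 5 = 164 bands.
Specimen A: 164 bands at 2 per year is 164 / 2 = 82 years.
A: 36.5 mm over 82 years gives 36.5 / 82 ≈ 0.445 mm per year.
Specimen B: 80.7 mm / 0.445 mm per year = 181.35 years; at 2 bands per year that is 181.35 × 2 ≈ 363 bands.

363 bands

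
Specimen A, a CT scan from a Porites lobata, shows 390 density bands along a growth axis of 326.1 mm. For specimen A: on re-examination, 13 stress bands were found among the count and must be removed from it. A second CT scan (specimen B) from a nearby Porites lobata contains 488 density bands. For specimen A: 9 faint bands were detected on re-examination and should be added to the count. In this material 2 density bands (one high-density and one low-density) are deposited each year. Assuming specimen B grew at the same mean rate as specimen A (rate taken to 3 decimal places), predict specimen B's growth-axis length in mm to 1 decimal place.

Specimen A: true density band count = 390 − 13 + 9 = 386.
Specimen A: 386 density bands at 2 per year is 386 / 2 = 193 years.
A: Mean rate = 326.1 mm / 193 years ≈ 1.690 mm/yr.
Specimen B: 488 density bands at 2 per year is 488 / 2 = 244 years. Length of B = 1.690 × 244 = 412.4 mm.

412.4 mm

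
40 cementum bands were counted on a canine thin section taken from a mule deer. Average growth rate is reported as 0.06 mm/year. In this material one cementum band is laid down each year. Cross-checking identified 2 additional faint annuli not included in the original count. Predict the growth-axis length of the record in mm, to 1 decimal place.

2.5 mm

Adjusted count: 40 + 2 = 42 cementum bands.
42 years at 0.06 mm/year gives 0.06 × 42 = 2.5 mm.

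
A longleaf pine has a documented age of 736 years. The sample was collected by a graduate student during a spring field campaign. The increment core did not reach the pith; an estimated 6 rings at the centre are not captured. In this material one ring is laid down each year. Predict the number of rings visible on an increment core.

730 rings

At one ring per year, 736 years correspond to 736 rings.
Subtracting the 6 rings not captured gives 736 − 6 = 730 rings in the record.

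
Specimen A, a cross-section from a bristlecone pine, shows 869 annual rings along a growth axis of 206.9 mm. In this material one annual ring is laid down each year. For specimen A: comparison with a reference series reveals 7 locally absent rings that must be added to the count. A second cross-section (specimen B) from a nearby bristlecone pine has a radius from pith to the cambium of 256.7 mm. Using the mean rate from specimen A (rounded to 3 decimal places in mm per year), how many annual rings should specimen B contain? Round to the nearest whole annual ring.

1088 annual rings

Specimen A: correcting the raw count gives 869 + 7 = 876 true annual rings.
A: 206.9 mm over 876 years gives 206.9 / 876 ≈ 0.236 mm/year.
For B, 256.7 / 0.236 = 1087.71 years ≈ 1088 annual rings.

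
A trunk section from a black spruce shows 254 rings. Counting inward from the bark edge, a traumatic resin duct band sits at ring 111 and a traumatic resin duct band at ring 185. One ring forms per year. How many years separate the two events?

Separation: 185 − 111 = 74 rings.
At one ring per year, 74 years elapsed between them.

74 yr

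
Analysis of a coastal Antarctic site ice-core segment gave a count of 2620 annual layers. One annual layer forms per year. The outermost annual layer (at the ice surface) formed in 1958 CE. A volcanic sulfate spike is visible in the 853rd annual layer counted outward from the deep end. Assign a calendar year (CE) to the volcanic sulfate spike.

191 CE

The volcanic sulfate spike sits at annual layer 853 from the deep end, so 2620 − 853 = 1767 annual layers formed after it.
The annual layer at the ice surface is 1958 CE, so the volcanic sulfate spike dates to 1958 − 1767 = 191 CE.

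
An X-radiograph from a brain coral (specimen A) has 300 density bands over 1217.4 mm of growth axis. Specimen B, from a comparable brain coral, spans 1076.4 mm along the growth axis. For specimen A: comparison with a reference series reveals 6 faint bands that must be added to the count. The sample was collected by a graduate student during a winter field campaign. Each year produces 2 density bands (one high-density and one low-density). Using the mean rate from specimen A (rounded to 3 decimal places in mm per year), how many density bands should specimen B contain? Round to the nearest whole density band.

Specimen A: adjusted count: 300 + 6 = 306 density bands.
Specimen A: with 2 density bands per year, 306 / 2 = 153 years.
A: Extension rate ≈ 1217.4 / 153 = 7.957 mm per year.
B spans 1076.4 / 7.957 = 135.28 years; at 2 density bands per year that is 135.28 × 2 ≈ 271 density bands.

271 density bands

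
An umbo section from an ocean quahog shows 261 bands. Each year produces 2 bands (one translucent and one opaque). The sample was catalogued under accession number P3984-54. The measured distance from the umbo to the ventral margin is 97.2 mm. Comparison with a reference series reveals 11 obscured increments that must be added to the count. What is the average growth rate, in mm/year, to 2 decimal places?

0.71 mm/year

Adjusted count: 261 + 11 = 272 bands.
272 bands at 2 per year is 272 / 2 = 136 years.
Mean rate = 97.2 mm / 136 years ≈ 0.71 mm/year.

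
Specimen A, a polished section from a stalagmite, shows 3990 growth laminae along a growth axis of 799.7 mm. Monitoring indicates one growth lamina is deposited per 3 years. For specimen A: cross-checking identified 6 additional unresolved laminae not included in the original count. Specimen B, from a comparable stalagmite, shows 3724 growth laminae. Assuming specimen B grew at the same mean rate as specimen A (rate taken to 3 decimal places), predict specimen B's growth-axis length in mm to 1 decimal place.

748.5 mm

Specimen A: correcting the raw count gives 3990 + 6 = 3996 true growth laminae.
Specimen A: at 3 years per growth lamina, 3996 × 3 = 11988 years.
A: Extension rate ≈ 799.7 / 11988 = 0.067 mm/yr.
Specimen B: multiplying by 3 years per growth lamina: 3724 × 3 = 11172 years. B's length ≈ 0.067 × 11172 = 748.5 mm.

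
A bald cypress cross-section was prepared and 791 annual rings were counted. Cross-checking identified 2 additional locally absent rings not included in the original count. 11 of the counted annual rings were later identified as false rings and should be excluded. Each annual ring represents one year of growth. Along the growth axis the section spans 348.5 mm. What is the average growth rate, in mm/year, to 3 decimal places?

0.446 mm/year

Correcting the raw count gives 791 − 11 + 2 = 782 true annual rings.
348.5 mm over 782 years gives 348.5 / 782 ≈ 0.446 mm/year.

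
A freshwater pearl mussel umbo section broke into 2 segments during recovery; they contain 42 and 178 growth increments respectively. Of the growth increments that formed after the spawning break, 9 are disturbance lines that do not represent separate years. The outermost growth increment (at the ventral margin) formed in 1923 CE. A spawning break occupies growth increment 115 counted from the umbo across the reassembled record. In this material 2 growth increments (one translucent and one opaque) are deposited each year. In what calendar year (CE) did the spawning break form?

1875 CE

Total growth increments = 42 + 178 = 220.
The spawning break sits at growth increment 115 from the umbo, so 220 − 115 = 105 growth increments formed after it.
Excluding 9 false growth increments: 105 − 9 = 96.
Dividing by 2 growth increments per year: 96 / 2 = 48 years.
Counting back 48 years from 1923 CE places the spawning break in 1923 − 48 = 1875 CE.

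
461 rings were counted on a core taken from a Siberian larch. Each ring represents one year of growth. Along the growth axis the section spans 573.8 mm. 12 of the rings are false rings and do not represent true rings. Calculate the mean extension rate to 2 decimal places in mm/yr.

After corrections the count is 461 − 12 = 449 rings.
573.8 mm over 449 years gives 573.8 / 449 ≈ 1.28 mm/yr.

1.28 mm/yr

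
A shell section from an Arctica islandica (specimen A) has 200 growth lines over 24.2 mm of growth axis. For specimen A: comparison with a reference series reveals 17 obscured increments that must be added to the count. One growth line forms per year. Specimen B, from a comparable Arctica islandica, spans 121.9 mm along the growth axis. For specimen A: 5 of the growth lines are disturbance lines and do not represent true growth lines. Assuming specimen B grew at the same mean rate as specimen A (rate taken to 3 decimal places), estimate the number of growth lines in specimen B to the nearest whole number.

1069 growth lines

Specimen A: adjusted count: 200 − 5 + 17 = 212 growth lines.
A: Mean rate = 24.2 mm / 212 years ≈ 0.114 mm/year.
Specimen B: 121.9 mm / 0.114 mm per year = 1069.30 years ≈ 1069 growth lines.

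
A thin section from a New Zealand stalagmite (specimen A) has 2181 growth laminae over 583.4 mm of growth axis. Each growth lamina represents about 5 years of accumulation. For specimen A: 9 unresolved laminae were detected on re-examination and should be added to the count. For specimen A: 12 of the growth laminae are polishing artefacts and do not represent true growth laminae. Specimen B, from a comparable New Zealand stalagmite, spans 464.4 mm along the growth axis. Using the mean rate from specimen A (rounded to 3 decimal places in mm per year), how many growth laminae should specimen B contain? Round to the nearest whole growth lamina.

1720 growth laminae

Specimen A: correcting the raw count gives 2181 − 12 + 9 = 2178 true growth laminae.
Specimen A: multiplying by 5 years per growth lamina: 2178 × 5 = 10890 years.
A: Extension rate ≈ 583.4 / 10890 = 0.054 mm per year.
B spans 464.4 / 0.054 = 8600.00 years; at 5 years per growth lamina that is 8600.00 / 5 ≈ 1720 growth laminae.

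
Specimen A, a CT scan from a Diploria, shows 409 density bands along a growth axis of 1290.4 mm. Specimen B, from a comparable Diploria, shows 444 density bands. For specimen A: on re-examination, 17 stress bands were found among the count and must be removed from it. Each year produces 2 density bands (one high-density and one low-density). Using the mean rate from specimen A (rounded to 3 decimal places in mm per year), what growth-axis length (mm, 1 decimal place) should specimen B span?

Specimen A: adjusted count: 409 − 17 = 392 density bands.
Specimen A: with 2 density bands per year, 392 / 2 = 196 years.
A: Extension rate ≈ 1290.4 / 196 = 6.584 mm/yr.
Specimen B: 444 density bands at 2 per year is 444 / 2 = 222 years. B's length ≈ 6.584 × 222 = 1461.6 mm.

1461.6 mm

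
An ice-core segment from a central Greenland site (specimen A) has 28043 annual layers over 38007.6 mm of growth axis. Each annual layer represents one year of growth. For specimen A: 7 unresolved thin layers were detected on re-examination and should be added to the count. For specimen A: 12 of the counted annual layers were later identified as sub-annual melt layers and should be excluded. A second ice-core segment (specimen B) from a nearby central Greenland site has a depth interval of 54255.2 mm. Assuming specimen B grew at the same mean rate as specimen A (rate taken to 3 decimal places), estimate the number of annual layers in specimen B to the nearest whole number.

Specimen A: after corrections the count is 28043 − 12 + 7 = 28038 annual layers.
A: Extension rate ≈ 38007.6 / 28038 = 1.356 mm/year.
Specimen B: 54255.2 mm / 1.356 mm per year = 40011.21 years ≈ 40011 annual layers.

40011 annual layers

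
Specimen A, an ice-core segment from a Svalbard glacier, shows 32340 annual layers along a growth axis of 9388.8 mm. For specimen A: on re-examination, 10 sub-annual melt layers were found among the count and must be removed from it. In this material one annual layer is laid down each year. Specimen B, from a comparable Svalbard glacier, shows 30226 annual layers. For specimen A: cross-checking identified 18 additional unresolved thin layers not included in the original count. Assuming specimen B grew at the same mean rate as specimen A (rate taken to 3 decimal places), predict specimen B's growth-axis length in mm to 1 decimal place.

Specimen A: after corrections the count is 32340 − 10 + 18 = 32348 annual layers.
A: 9388.8 mm over 32348 years gives 9388.8 / 32348 ≈ 0.290 mm/year.
Length of B = 0.290 × 30226 = 8765.5 mm.

8765.5 mm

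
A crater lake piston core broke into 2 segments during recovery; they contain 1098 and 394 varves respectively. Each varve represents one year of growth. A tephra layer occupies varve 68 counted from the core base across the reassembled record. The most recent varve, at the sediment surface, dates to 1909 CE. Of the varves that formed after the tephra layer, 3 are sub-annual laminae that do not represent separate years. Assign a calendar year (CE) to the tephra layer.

488 CE

Total varves = 1098 + 394 = 1492.
1492 − 68 = 1424 varves lie beyond the tephra layer toward the sediment surface.
1424 − 3 false = 1421 true varves after the tephra layer.
1909 − 1421 = 488 CE.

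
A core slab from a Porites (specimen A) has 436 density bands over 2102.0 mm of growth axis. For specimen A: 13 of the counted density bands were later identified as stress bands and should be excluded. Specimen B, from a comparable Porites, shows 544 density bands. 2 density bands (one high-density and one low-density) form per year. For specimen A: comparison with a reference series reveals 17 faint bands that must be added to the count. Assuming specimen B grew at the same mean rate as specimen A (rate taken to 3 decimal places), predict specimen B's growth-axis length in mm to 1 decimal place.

Specimen A: after corrections the count is 436 − 13 + 17 = 440 density bands.
Specimen A: dividing by 2 density bands per year: 440 / 2 = 220 years.
A: 2102.0 mm over 220 years gives 2102.0 / 220 ≈ 9.555 mm/yr.
Specimen B: with 2 density bands per year, 544 / 2 = 272 years. For B, 9.555 mm/year × 272 years = 2599.0 mm.

2599.0 mm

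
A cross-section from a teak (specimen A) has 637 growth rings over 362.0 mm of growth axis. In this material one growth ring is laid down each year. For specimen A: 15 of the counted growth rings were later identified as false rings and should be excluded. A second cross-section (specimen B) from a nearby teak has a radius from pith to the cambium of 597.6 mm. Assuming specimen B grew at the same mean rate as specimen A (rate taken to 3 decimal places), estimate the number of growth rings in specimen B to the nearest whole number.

1027 growth rings

Specimen A: adjusted count: 637 − 15 = 622 growth rings.
A: 362.0 mm over 622 years gives 362.0 / 622 ≈ 0.582 mm/yr.
For B, 597.6 / 0.582 = 1026.80 years ≈ 1027 growth rings.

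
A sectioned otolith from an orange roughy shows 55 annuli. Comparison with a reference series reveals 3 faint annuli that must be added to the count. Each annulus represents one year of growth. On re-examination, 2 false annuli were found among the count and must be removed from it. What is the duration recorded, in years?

True annulus count = 55 − 2 + 3 = 56.
At one annulus per year, that is 56 years.

56 years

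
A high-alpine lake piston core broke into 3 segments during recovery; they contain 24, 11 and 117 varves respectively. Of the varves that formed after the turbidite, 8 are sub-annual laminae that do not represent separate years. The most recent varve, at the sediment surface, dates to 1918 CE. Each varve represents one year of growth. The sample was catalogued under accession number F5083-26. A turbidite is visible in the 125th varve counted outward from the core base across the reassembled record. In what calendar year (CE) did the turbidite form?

Total varves = 24 + 11 + 117 = 152.
152 − 125 = 27 varves lie beyond the turbidite toward the sediment surface.
27 − 8 false = 19 true varves after the turbidite.
1918 − 19 = 1899 CE.

1899 CE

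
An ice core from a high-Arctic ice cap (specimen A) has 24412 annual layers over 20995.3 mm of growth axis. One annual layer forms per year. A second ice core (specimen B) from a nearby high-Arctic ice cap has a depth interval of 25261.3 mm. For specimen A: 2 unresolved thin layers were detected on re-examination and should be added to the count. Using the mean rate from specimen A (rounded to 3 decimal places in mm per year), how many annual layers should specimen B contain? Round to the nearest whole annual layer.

Specimen A: adjusted count: 24412 + 2 = 24414 annual layers.
A: Mean rate = 20995.3 mm / 24414 years ≈ 0.860 mm/yr.
For B, 25261.3 / 0.860 = 29373.60 years ≈ 29374 annual layers.

29374 annual layers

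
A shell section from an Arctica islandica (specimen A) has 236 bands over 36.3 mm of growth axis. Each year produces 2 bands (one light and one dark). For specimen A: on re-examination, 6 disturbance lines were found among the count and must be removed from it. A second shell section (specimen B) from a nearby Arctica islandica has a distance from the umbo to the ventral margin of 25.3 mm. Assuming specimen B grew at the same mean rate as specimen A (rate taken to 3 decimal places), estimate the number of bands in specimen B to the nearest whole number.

160 bands

Specimen A: adjusted count: 236 − 6 = 230 bands.
Specimen A: with 2 bands per year, 230 / 2 = 115 years.
A: 36.3 mm over 115 years gives 36.3 / 115 ≈ 0.316 mm/yr.
For B, 25.3 / 0.316 = 80.06 years; at 2 bands per year that is 80.06 × 2 ≈ 160 bands.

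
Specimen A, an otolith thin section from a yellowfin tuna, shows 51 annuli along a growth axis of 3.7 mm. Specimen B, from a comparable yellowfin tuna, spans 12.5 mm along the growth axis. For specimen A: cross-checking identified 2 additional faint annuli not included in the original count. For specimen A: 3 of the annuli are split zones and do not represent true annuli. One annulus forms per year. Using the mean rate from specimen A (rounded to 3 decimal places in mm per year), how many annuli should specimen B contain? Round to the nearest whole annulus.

Specimen A: correcting the raw count gives 51 − 3 + 2 = 50 true annuli.
A: Extension rate ≈ 3.7 / 50 = 0.074 mm per year.
For B, 12.5 / 0.074 = 168.92 years ≈ 169 annuli.

169 annuli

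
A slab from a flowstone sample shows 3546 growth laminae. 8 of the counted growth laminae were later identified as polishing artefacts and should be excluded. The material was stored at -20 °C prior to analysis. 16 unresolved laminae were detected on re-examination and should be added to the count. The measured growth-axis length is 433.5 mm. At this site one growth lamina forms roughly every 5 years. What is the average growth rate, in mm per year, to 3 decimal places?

0.024 mm per year

True growth lamina count = 3546 − 8 + 16 = 3554.
At 5 years per growth lamina, 3554 × 5 = 17770 years.
Mean rate = 433.5 mm / 17770 years ≈ 0.024 mm per year.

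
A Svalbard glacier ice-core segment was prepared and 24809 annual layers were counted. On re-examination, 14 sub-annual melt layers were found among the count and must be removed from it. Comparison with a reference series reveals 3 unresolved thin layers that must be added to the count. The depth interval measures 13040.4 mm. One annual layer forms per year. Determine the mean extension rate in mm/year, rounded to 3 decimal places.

0.526 mm/year

After corrections the count is 24809 − 14 + 3 = 24798 annual layers.
Extension rate ≈ 13040.4 / 24798 = 0.526 mm/year.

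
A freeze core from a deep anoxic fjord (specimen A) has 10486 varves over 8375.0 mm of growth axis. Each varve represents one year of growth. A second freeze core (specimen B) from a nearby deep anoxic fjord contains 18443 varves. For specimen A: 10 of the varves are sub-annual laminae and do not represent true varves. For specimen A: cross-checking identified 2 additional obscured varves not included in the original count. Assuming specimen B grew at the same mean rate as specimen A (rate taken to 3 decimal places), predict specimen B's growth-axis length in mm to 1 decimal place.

Specimen A: adjusted count: 10486 − 10 + 2 = 10478 varves.
A: Mean rate = 8375.0 mm / 10478 years ≈ 0.799 mm/year.
Length of B = 0.799 × 18443 = 14736.0 mm.

14736.0 mm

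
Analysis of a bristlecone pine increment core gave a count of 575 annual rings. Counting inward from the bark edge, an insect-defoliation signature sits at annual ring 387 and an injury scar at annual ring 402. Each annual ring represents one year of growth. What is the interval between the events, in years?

402 − 387 = 15 annual rings lie between the two events.
At one annual ring per year, 15 years elapsed between them.

15 yr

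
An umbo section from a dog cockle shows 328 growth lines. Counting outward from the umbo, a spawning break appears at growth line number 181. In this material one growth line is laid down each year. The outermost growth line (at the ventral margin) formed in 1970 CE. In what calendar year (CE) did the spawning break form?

328 − 181 = 147 growth lines lie beyond the spawning break toward the ventral margin.
Counting back 147 years from 1970 CE places the spawning break in 1970 − 147 = 1823 CE.

1823 CE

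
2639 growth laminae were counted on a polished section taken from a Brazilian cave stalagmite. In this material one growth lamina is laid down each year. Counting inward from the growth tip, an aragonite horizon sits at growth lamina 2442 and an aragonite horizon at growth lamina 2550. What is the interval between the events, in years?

108 years

Separation: 2550 − 2442 = 108 growth laminae.
That is 108 years at one growth lamina per year.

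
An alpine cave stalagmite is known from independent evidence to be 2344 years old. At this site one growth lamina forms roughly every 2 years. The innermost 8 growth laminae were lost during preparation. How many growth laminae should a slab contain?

1164 growth laminae

Expected growth laminae: 2344 / 2 = 1172.
Subtracting the 8 growth laminae not captured gives 1172 − 8 = 1164 growth laminae in the record.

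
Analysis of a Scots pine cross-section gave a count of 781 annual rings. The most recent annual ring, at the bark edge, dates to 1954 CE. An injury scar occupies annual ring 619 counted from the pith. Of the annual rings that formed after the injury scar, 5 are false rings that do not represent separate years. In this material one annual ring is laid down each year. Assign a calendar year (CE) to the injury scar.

1797 CE

Between annual ring 619 and the bark edge there are 781 − 619 = 162 annual rings.
Excluding 5 false annual rings: 162 − 5 = 157.
The annual ring at the bark edge is 1954 CE, so the injury scar dates to 1954 − 157 = 1797 CE.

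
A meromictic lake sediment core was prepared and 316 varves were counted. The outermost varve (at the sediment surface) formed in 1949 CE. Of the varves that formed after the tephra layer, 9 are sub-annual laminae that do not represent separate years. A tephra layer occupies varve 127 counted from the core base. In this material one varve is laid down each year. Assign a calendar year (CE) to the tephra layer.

1769 CE

Between varve 127 and the sediment surface there are 316 − 127 = 189 varves.
Removing the 9 false varves leaves 189 − 9 = 180 true varves beyond the tephra layer.
Counting back 180 years from 1949 CE places the tephra layer in 1949 − 180 = 1769 CE.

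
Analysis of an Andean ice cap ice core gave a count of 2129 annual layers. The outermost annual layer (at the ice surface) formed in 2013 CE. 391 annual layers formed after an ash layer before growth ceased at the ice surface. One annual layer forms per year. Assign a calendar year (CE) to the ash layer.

1622 CE

391 annual layers post-date the ash layer.
2013 − 391 = 1622 CE.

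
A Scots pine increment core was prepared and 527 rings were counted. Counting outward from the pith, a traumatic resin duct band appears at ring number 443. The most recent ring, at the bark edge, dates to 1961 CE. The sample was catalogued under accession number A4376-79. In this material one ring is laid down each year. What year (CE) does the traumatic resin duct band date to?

527 − 443 = 84 rings lie beyond the traumatic resin duct band toward the bark edge.
1961 − 84 = 1877 CE.

1877 CE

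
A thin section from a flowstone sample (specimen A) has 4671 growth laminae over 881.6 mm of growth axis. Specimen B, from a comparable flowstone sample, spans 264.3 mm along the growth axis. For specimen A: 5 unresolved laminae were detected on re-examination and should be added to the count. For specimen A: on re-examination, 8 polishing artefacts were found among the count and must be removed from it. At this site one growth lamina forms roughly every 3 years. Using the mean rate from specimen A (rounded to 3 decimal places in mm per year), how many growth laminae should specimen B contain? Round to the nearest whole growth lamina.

1398 growth laminae

Specimen A: adjusted count: 4671 − 8 + 5 = 4668 growth laminae.
Specimen A: multiplying by 3 years per growth lamina: 4668 × 3 = 14004 years.
A: 881.6 mm over 14004 years gives 881.6 / 14004 ≈ 0.063 mm/yr.
B spans 264.3 / 0.063 = 4195.24 years; at 3 years per growth lamina that is 4195.24 / 3 ≈ 1398 growth laminae.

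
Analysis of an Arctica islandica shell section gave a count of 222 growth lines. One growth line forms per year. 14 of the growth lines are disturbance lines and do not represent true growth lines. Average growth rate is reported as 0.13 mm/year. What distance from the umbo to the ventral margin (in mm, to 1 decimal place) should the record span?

After corrections the count is 222 − 14 = 208 growth lines.
Predicted length = 0.13 mm/year × 208 years = 27.0 mm.

27.0 mm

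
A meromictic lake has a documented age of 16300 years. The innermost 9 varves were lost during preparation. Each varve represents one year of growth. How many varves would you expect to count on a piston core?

One varve per year gives 16300 varves over 16300 years.
Less the 9 uncaptured varves: 16300 − 9 = 16291.

16291 varves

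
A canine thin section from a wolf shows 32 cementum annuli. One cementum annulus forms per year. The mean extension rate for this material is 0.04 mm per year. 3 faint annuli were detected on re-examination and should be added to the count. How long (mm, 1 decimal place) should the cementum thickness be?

1.4 mm

Correcting the raw count gives 32 + 3 = 35 true cementum annuli.
Length ≈ 0.04 × 35 = 1.4 mm.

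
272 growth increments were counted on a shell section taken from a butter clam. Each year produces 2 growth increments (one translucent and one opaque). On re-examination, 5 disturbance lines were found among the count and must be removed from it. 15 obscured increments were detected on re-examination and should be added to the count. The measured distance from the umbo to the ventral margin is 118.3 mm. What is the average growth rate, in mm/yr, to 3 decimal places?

0.839 mm/yr

Adjusted count: 272 − 5 + 15 = 282 growth increments.
Dividing by 2 growth increments per year: 282 / 2 = 141 years.
118.3 mm over 141 years gives 118.3 / 141 ≈ 0.839 mm/yr.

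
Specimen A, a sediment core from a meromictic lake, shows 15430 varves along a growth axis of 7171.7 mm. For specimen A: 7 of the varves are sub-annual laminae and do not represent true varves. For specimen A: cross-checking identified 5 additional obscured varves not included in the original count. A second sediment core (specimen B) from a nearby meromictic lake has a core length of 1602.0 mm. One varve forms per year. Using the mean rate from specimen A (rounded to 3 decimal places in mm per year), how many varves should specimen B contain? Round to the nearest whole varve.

3445 varves

Specimen A: correcting the raw count gives 15430 − 7 + 5 = 15428 true varves.
A: Mean rate = 7171.7 mm / 15428 years ≈ 0.465 mm per year.
Specimen B: 1602.0 mm / 0.465 mm per year = 3445.16 years ≈ 3445 varves.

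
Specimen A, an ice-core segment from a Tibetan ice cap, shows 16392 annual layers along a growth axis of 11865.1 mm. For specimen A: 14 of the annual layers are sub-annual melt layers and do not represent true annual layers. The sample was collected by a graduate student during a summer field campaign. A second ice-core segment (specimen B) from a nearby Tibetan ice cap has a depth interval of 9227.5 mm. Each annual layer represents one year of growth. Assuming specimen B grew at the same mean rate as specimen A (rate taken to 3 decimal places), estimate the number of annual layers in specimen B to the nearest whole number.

Specimen A: adjusted count: 16392 − 14 = 16378 annual layers.
A: 11865.1 mm over 16378 years gives 11865.1 / 16378 ≈ 0.724 mm/yr.
B spans 9227.5 / 0.724 = 12745.17 years ≈ 12745 annual layers.

12745 annual layers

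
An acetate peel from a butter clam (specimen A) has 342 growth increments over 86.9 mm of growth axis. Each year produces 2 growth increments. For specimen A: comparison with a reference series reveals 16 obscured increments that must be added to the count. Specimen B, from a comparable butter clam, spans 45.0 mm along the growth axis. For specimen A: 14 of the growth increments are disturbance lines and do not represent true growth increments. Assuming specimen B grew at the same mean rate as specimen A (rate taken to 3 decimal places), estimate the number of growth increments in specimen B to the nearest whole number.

Specimen A: correcting the raw count gives 342 − 14 + 16 = 344 true growth increments.
Specimen A: 344 growth increments at 2 per year is 344 / 2 = 172 years.
A: Mean rate = 86.9 mm / 172 years ≈ 0.505 mm/year.
B spans 45.0 / 0.505 = 89.11 years; at 2 growth increments per year that is 89.11 × 2 ≈ 178 growth increments.

178 growth increments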